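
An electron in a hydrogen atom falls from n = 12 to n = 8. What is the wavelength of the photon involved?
10497.7743 nm

First, find the transition energy using E_n = -13.6057 / n² eV:
E_12 = -13.6057 / 12² = -0.09448402778 eV
E_8 = -13.6057 / 8² = -0.21258906250 eV

Photon energy: |ΔE| = |E_8 - E_12| = 0.11810503472 eV

Convert to wavelength using E = hc/λ with hc = 1239.84 eV·nm:
λ = hc/E = 1239.84 eV·nm / 0.11810503472 eV
λ = 10497.7743 nm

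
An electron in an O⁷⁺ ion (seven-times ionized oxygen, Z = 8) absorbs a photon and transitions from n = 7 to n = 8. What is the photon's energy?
4.1650 eV

The energy levels of a hydrogen-like atom are E_n = -13.6057 Z² eV / n².

Energy at n = 7: E_7 = -13.6057 × 8² / 7² = -17.7707102 eV
Energy at n = 8: E_8 = -13.6057 × 8² / 8² = -13.6057000 eV

The excitation energy is the difference:
ΔE = E_8 - E_7
ΔE = -13.6057000 - (-17.7707102)
ΔE = 4.1650 eV

Since this is positive, energy must be absorbed (photon absorption).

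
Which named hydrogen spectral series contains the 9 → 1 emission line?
Lyman series

The spectral series in hydrogen are named based on the final (lower) energy level:
- Lyman series: n_final = 1 (ultraviolet)
- Balmer series: n_final = 2 (visible/near-UV)
- Paschen series: n_final = 3 (infrared)
- Brackett series: n_final = 4 (infrared)
- Pfund series: n_final = 5 (far infrared)

Since this transition ends at n = 1, it belongs to the Lyman series.

For reference, this 9 → 1 line has photon energy
ΔE = 13.6057 eV × (1/1² - 1/9²) = 13.4377284 eV,
corresponding to wavelength λ = hc/ΔE = 1239.84 eV·nm / 13.4377284 eV = 92.26559 nm in the ultraviolet region.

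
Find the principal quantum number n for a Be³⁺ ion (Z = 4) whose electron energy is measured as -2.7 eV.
n = 9

The exact energy levels follow E_n = -13.6057 Z² / n² eV with Z = 4.

The measured value (-2.7 eV) is reported to only 2 significant figures, so we must test candidate n values and see which one matches to that precision.

Candidate energies:
  n = 7:  E = -13.6057 × 4² / 7² = -4.44268 eV
  n = 8:  E = -13.6057 × 4² / 8² = -3.40143 eV
  n = 9:  E = -13.6057 × 4² / 9² = -2.68755 eV  ← matches
  n = 10:  E = -13.6057 × 4² / 10² = -2.17691 eV
  n = 11:  E = -13.6057 × 4² / 11² = -1.79910 eV

Checking against the measurement of -2.7 eV (2 sig figs), only n = 9 agrees:
E_9 = -2.68755 eV, which rounds to -2.7 eV ✓

Therefore n = 9.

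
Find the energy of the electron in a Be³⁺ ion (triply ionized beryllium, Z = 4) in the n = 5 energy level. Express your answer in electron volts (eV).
-8.71 eV

The energy levels of a hydrogen-like atom are given by:
E_n = -13.6057 Z² / n² eV  (with Z = 4 for Be³⁺)

For n = 5:
E_5 = -13.6057 × 4² / 5²
E_5 = -13.6057 × 16 / 25
E_5 = -8.71 eV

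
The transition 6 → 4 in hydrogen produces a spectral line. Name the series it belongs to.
Brackett series

The spectral series in hydrogen are named based on the final (lower) energy level:
- Lyman series: n_final = 1 (ultraviolet)
- Balmer series: n_final = 2 (visible/near-UV)
- Paschen series: n_final = 3 (infrared)
- Brackett series: n_final = 4 (infrared)
- Pfund series: n_final = 5 (far infrared)

Since this transition ends at n = 4, it belongs to the Brackett series.

For reference, this 6 → 4 line has photon energy
ΔE = 13.6057 eV × (1/4² - 1/6²) = 0.472420139 eV,
corresponding to wavelength λ = hc/ΔE = 1239.84 eV·nm / 0.472420139 eV = 2624.444 nm in the infrared region.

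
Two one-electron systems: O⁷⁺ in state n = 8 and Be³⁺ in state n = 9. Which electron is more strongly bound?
O⁷⁺ at n = 8 (E = -13.6057 eV)

Using E_n = -13.6057 Z² / n² eV:

O⁷⁺ (Z = 8) at n = 8:
E = -13.6057 × 8² / 8² = -13.6057 × 64 / 64 = -13.6057000 eV

Be³⁺ (Z = 4) at n = 9:
E = -13.6057 × 4² / 9² = -13.6057 × 16 / 81 = -2.6875457 eV

Since -13.6057000 eV < -2.6875457 eV,
O⁷⁺ at n = 8 is more tightly bound (requires more energy to ionize).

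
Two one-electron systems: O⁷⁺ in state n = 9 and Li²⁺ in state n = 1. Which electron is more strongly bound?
Li²⁺ at n = 1 (E = -122.451 eV)

Using E_n = -13.6057 Z² / n² eV:

O⁷⁺ (Z = 8) at n = 9:
E = -13.6057 × 8² / 9² = -13.6057 × 64 / 81 = -10.750183 eV

Li²⁺ (Z = 3) at n = 1:
E = -13.6057 × 3² / 1² = -13.6057 × 9 / 1 = -122.451300 eV

Since -122.451300 eV < -10.750183 eV,
Li²⁺ at n = 1 is more tightly bound (requires more energy to ionize).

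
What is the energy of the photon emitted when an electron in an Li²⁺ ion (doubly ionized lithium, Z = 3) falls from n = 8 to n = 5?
2.984750 eV

The energy levels are E_n = -13.6057 Z² eV / n².

Energy at n = 8: E_8 = -13.6057 × 3² / 8² = -1.913301563 eV
Energy at n = 5: E_5 = -13.6057 × 3² / 5² = -4.898052000 eV

For emission (electron falling to lower state), the photon energy is:
E_photon = E_8 - E_5 = |-1.913301563 - (-4.898052000)|
E_photon = 2.984750 eV

This energy is carried away by the emitted photon.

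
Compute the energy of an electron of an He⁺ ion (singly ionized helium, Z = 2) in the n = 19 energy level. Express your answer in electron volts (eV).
-0.15 eV

The energy levels of a hydrogen-like atom are given by:
E_n = -13.6057 Z² / n² eV  (with Z = 2 for He⁺)

For n = 19:
E_19 = -13.6057 × 2² / 19²
E_19 = -13.6057 × 4 / 361
E_19 = -0.15 eV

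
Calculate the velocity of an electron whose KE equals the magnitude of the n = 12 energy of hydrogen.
1.82e+05 m/s (or 0.060811% of c)

The binding energy at n = 12 for hydrogen is:
E_12 = -13.6057/12² = -0.09448403 eV
|E_12| = 0.09448403 eV

Convert to Joules:
KE = 0.09448403 eV × (1.602177 × 10⁻¹⁹ J/eV) = 1.5138e-20 J

Using KE = ½mv²:
v = √(2·KE/m_e)
v = √(2 × 1.5138e-20 J / 9.10938 × 10⁻³¹ kg)
v = 1.82e+05 m/s

This is approximately 0.060811% the speed of light.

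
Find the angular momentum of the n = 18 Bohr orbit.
1.90e-33 J·s (or 18ℏ)

In the Bohr model, angular momentum is quantized:
L = nℏ

where ℏ = h/(2π) = 1.0546e-34 J·s

For n = 18:
L = 18 × 1.0546e-34 J·s
L = 1.90e-33 J·s

This can also be written as L = 18ℏ.
The angular momentum is an integer multiple of the reduced Planck constant.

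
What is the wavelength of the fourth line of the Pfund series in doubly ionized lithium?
366.1333 nm

The lines of a series are numbered from the longest wavelength (smallest ΔE) outward; the fourth line is the transition from n = n_f + 4 to n_f.
The Pfund series has all transitions ending at n_f = 5.

For Li²⁺ (Z = 3), the fourth line (δ-line) is the jump from n = 9 to n = 5:
E_9 = -13.6057 × 3² / 9² = -1.51174444 eV
E_5 = -13.6057 × 3² / 5² = -4.89805200 eV
ΔE = E_9 - E_5 = 3.38630756 eV

λ = hc/E = 1239.84 eV·nm / 3.38630756 eV
λ = 366.1333 nm

This is the δ-line of the Pfund series in Li²⁺.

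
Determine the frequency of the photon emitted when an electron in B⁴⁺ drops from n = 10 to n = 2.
1.97391e+16 Hz

First, find the transition energy:
E_10 = -13.6057 × 5² / 10² = -3.4014250 eV
E_2 = -13.6057 × 5² / 2² = -85.0356250 eV
|ΔE| = |E_2 - E_10| = 81.6342000 eV

Convert to Joules: E = 81.6342000 eV × (1.602177 × 10⁻¹⁹ J/eV) = 1.3079244e-17 J

Using E = hf:
f = E/h = 1.3079244e-17 J / (6.62607 × 10⁻³⁴ J·s)
f = 1.97391e+16 Hz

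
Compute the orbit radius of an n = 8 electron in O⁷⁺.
0.4233 nm (or 4.2334 Å)

The Bohr radius formula is:
r_n = n² a₀ / Z

where a₀ = 0.0529177 nm is the Bohr radius.

For O⁷⁺ (Z = 8) at n = 8:
r_8 = 8² × 0.0529177 nm / 8
r_8 = 64 × 0.0529177 nm / 8
r_8 = 3.38673 nm / 8
r_8 = 0.4233 nm

The electron orbits at approximately 0.4233 nm from the nucleus.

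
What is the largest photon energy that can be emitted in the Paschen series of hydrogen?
1.512 eV

The series limit corresponds to the transition from n = ∞ to n = 3.
This is the highest energy (shortest wavelength) transition in the Paschen series.

E_∞ = 0 eV
E_3 = -13.6057 / 3² = -1.512 eV

Energy at series limit:
ΔE = E_∞ - E_3 = 0 - (-1.512) = 1.512 eV

This energy equals the ionization energy from the n = 3 state of hydrogen.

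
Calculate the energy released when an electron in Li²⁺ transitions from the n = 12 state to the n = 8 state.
1.06 eV

The energy levels are E_n = -13.6057 Z² eV / n².

Energy at n = 12: E_12 = -13.6057 × 3² / 12² = -0.85036 eV
Energy at n = 8: E_8 = -13.6057 × 3² / 8² = -1.91330 eV

For emission (electron falling to lower state), the photon energy is:
E_photon = E_12 - E_8 = |-0.85036 - (-1.91330)|
E_photon = 1.06 eV

This energy is carried away by the emitted photon.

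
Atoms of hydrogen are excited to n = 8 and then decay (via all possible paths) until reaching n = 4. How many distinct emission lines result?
10

The electron can occupy levels n = 4, 5, ..., 8 during de-excitation — that is m = 8 - 4 + 1 = 5 distinct levels.

The number of distinct spectral lines equals the number of ways to choose 2 of these m levels (each pair gives one possible emission transition):

Number of lines = m(m-1)/2 = 5×4/2 = 10

These correspond to all possible transitions between the 5 levels:
8 → 7, 8 → 6, 8 → 5, 8 → 4, 7 → 6, 7 → 5, 7 → 4, 6 → 5...

Each transition produces a photon with a unique energy (and thus wavelength). This count does not depend on Z.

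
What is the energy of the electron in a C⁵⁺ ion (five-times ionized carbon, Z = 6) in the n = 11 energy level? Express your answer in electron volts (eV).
-4.05 eV

The energy levels of a hydrogen-like atom are given by:
E_n = -13.6057 Z² / n² eV  (with Z = 6 for C⁵⁺)

For n = 11:
E_11 = -13.6057 × 6² / 11²
E_11 = -13.6057 × 36 / 121
E_11 = -4.05 eV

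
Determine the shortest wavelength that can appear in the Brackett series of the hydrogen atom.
1458.024 nm

The series limit corresponds to the transition from n = ∞ to n = 4.
This is the highest energy (shortest wavelength) transition in the Brackett series.

E_∞ = 0 eV
E_4 = -13.6057 / 4² = -0.850356250 eV

Energy at series limit:
ΔE = E_∞ - E_4 = 0 - (-0.850356250) = 0.850356250 eV
λ = hc/E = 1239.84 eV·nm / 0.850356250 eV = 1458.024 nm

This energy equals the ionization energy from the n = 4 state of hydrogen.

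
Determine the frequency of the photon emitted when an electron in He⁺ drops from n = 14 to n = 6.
2.984e+14 Hz

First, find the transition energy:
E_14 = -13.6057 × 2² / 14² = -0.277667 eV
E_6 = -13.6057 × 2² / 6² = -1.511744 eV
|ΔE| = |E_6 - E_14| = 1.234077 eV

Convert to Joules: E = 1.234077 eV × (1.602177 × 10⁻¹⁹ J/eV) = 1.97721e-19 J

Using E = hf:
f = E/h = 1.97721e-19 J / (6.62607 × 10⁻³⁴ J·s)
f = 2.984e+14 Hz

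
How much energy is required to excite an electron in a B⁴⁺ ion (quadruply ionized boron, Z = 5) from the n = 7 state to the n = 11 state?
4.13 eV

The energy levels of a hydrogen-like atom are E_n = -13.6057 Z² eV / n².

Energy at n = 7: E_7 = -13.6057 × 5² / 7² = -6.94168 eV
Energy at n = 11: E_11 = -13.6057 × 5² / 11² = -2.81110 eV

The excitation energy is the difference:
ΔE = E_11 - E_7
ΔE = -2.81110 - (-6.94168)
ΔE = 4.13 eV

Since this is positive, energy must be absorbed (photon absorption).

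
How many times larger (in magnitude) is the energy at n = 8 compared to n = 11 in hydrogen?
1.890625

Using E_n = -13.6057 Z² / n² eV with Z = 1:

E_8 = -13.6057 / 8² = -13.6057 / 64 = -0.21258906250 eV
E_11 = -13.6057 / 11² = -13.6057 / 121 = -0.11244380165 eV

The ratio is:
E_8/E_11 = (-0.21258906250) / (-0.11244380165)
E_8/E_11 = (-13.6057/64) / (-13.6057/121)
E_8/E_11 = 121/64
E_8/E_11 = 1.890625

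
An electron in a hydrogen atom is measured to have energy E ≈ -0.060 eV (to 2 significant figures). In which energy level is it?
n = 15

The exact energy levels follow E_n = -13.6057 eV / n².

The measured value (-0.060 eV) is reported to only 2 significant figures, so we must test candidate n values and see which one matches to that precision.

Candidate energies:
  n = 13:  E = -13.6057/13² = -0.08051 eV
  n = 14:  E = -13.6057/14² = -0.06942 eV
  n = 15:  E = -13.6057/15² = -0.06047 eV  ← matches
  n = 16:  E = -13.6057/16² = -0.05315 eV
  n = 17:  E = -13.6057/17² = -0.04708 eV

Checking against the measurement of -0.060 eV (2 sig figs), only n = 15 agrees:
E_15 = -0.06047 eV, which rounds to -0.060 eV ✓

Therefore n = 15.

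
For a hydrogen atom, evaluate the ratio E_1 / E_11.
121.0000

Using E_n = -13.6057 Z² / n² eV with Z = 1:

E_1 = -13.6057 / 1² = -13.6057 / 1 = -13.6057000000 eV
E_11 = -13.6057 / 11² = -13.6057 / 121 = -0.1124438017 eV

The ratio is:
E_1/E_11 = (-13.6057000000) / (-0.1124438017)
E_1/E_11 = (-13.6057/1) / (-13.6057/121)
E_1/E_11 = 121/1
E_1/E_11 = 121.0000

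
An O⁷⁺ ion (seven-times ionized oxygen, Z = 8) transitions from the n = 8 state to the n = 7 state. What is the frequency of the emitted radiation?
1.01e+15 Hz

First, find the transition energy:
E_8 = -13.6057 × 8² / 8² = -13.60570 eV
E_7 = -13.6057 × 8² / 7² = -17.77071 eV
|ΔE| = |E_7 - E_8| = 4.16501 eV

Convert to Joules: E = 4.16501 eV × (1.602177 × 10⁻¹⁹ J/eV) = 6.6731e-19 J

Using E = hf:
f = E/h = 6.6731e-19 J / (6.62607 × 10⁻³⁴ J·s)
f = 1.01e+15 Hz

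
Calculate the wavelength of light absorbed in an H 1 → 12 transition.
91.764 nm

First, find the transition energy using E_n = -13.6057 / n² eV:
E_1 = -13.6057 / 1² = -13.60570 eV
E_12 = -13.6057 / 12² = -0.09448 eV

Photon energy: |ΔE| = |E_12 - E_1| = 13.51122 eV

Convert to wavelength using E = hc/λ with hc = 1239.84 eV·nm:
λ = hc/E = 1239.84 eV·nm / 13.51122 eV
λ = 91.764 nm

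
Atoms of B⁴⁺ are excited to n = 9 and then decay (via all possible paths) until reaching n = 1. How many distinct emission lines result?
36

The electron can occupy levels n = 1, 2, ..., 9 during de-excitation — that is m = 9 - 1 + 1 = 9 distinct levels.

The number of distinct spectral lines equals the number of ways to choose 2 of these m levels (each pair gives one possible emission transition):

Number of lines = m(m-1)/2 = 9×8/2 = 36

These correspond to all possible transitions between the 9 levels:
9 → 8, 9 → 7, 9 → 6, 9 → 5, 9 → 4, 9 → 3, 9 → 2, 9 → 1...

Each transition produces a photon with a unique energy (and thus wavelength). This count does not depend on Z.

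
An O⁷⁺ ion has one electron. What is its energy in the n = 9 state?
-10.75 eV

For hydrogen-like ions, the energy levels scale with Z²:
E_n = -13.6057 Z² / n² eV

For O⁷⁺ (Z = 8) at n = 9:
E_9 = -13.6057 × 8² / 9²
E_9 = -13.6057 × 64 / 81
E_9 = -870.7648 / 81
E_9 = -10.75 eV

The energy is 64 times more negative than hydrogen at the same n due to the stronger nuclear charge.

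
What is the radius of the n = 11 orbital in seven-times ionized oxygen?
0.8004 nm (or 8.0038 Å)

The Bohr radius formula is:
r_n = n² a₀ / Z

where a₀ = 0.0529177 nm is the Bohr radius.

For O⁷⁺ (Z = 8) at n = 11:
r_11 = 11² × 0.0529177 nm / 8
r_11 = 121 × 0.0529177 nm / 8
r_11 = 6.40304 nm / 8
r_11 = 0.8004 nm

The electron orbits at approximately 0.8004 nm from the nucleus.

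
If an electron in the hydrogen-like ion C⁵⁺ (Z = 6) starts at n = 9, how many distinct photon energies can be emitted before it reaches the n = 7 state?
3

The electron can occupy levels n = 7, 8, ..., 9 during de-excitation — that is m = 9 - 7 + 1 = 3 distinct levels.

The number of distinct spectral lines equals the number of ways to choose 2 of these m levels (each pair gives one possible emission transition):

Number of lines = m(m-1)/2 = 3×2/2 = 3

These correspond to all possible transitions between the 3 levels:
9 → 8, 9 → 7, 8 → 7

Each transition produces a photon with a unique energy (and thus wavelength). This count does not depend on Z.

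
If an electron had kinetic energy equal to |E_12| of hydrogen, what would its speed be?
1.82e+05 m/s (or 0.0608% of c)

The binding energy at n = 12 for hydrogen is:
E_12 = -13.6057/12² = -0.0944840 eV
|E_12| = 0.0944840 eV

Convert to Joules:
KE = 0.0944840 eV × (1.602177 × 10⁻¹⁹ J/eV) = 1.5138e-20 J

Using KE = ½mv²:
v = √(2·KE/m_e)
v = √(2 × 1.5138e-20 J / 9.10938 × 10⁻³¹ kg)
v = 1.82e+05 m/s

This is approximately 0.0608% the speed of light.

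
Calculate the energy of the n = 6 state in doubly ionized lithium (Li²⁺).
-3.40143 eV

For hydrogen-like ions, the energy levels scale with Z²:
E_n = -13.6057 Z² / n² eV

For Li²⁺ (Z = 3) at n = 6:
E_6 = -13.6057 × 3² / 6²
E_6 = -13.6057 × 9 / 36
E_6 = -122.4513 / 36
E_6 = -3.40143 eV

The energy is 9 times more negative than hydrogen at the same n due to the stronger nuclear charge.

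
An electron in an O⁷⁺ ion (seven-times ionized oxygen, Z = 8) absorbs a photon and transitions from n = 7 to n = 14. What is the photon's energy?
13.32803 eV

The energy levels of a hydrogen-like atom are E_n = -13.6057 Z² eV / n².

Energy at n = 7: E_7 = -13.6057 × 8² / 7² = -17.77071020 eV
Energy at n = 14: E_14 = -13.6057 × 8² / 14² = -4.44267755 eV

The excitation energy is the difference:
ΔE = E_14 - E_7
ΔE = -4.44267755 - (-17.77071020)
ΔE = 13.32803 eV

Since this is positive, energy must be absorbed (photon absorption).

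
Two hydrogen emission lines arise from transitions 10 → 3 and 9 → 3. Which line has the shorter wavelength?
10 → 3

Calculate the energy for each transition:

Transition 10 → 3:
ΔE₁ = |E_3 - E_10| = |-13.6057/3² - (-13.6057/10²)|
ΔE₁ = |-1.511744444444 - (-0.136057000000)| = 1.375687444 eV

Transition 9 → 3:
ΔE₂ = |E_3 - E_9| = |-13.6057/3² - (-13.6057/9²)|
ΔE₂ = |-1.511744444444 - (-0.167971604938)| = 1.343772840 eV

Since 1.375687444 eV > 1.343772840 eV, the transition 10 → 3 emits the more energetic photon.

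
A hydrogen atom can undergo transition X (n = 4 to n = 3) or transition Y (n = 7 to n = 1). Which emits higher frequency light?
7 → 1

Calculate the energy for each transition:

Transition 4 → 3:
ΔE₁ = |E_3 - E_4| = |-13.6057/3² - (-13.6057/4²)|
ΔE₁ = |-1.51174444444 - (-0.85035625000)| = 0.66138819 eV

Transition 7 → 1:
ΔE₂ = |E_1 - E_7| = |-13.6057/1² - (-13.6057/7²)|
ΔE₂ = |-13.60570000000 - (-0.27766734694)| = 13.32803265 eV

Since 13.32803265 eV > 0.66138819 eV, the transition 7 → 1 emits the more energetic photon.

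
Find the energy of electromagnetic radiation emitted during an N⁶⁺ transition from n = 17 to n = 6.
16.212 eV

The energy levels are E_n = -13.6057 Z² eV / n².

Energy at n = 17: E_17 = -13.6057 × 7² / 17² = -2.306849 eV
Energy at n = 6: E_6 = -13.6057 × 7² / 6² = -18.518869 eV

For emission (electron falling to lower state), the photon energy is:
E_photon = E_17 - E_6 = |-2.306849 - (-18.518869)|
E_photon = 16.212 eV

This energy is carried away by the emitted photon.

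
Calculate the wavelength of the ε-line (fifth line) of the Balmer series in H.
396.906591 nm

The lines of a series are numbered from the longest wavelength (smallest ΔE) outward; the fifth line is the transition from n = n_f + 5 to n_f.
The Balmer series has all transitions ending at n_f = 2.

For H, the fifth line (ε-line) is the jump from n = 7 to n = 2:
E_7 = -13.6057 / 7² = -0.2776673469 eV
E_2 = -13.6057 / 2² = -3.4014250000 eV
ΔE = E_7 - E_2 = 3.1237576531 eV

λ = hc/E = 1239.84 eV·nm / 3.1237576531 eV
λ = 396.906591 nm

This is the ε-line of the Balmer series in H.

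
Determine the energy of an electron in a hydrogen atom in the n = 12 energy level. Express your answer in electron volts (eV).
-0.09 eV

The energy levels of a hydrogen-like atom are given by:
E_n = -13.6057 eV / n²

For n = 12:
E_12 = -13.6057 eV / 12²
E_12 = -13.6057 eV / 144
E_12 = -0.09 eV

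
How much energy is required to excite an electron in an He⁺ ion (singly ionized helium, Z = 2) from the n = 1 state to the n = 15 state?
54.18 eV

The energy levels of a hydrogen-like atom are E_n = -13.6057 Z² eV / n².

Energy at n = 1: E_1 = -13.6057 × 2² / 1² = -54.42280 eV
Energy at n = 15: E_15 = -13.6057 × 2² / 15² = -0.24188 eV

The excitation energy is the difference:
ΔE = E_15 - E_1
ΔE = -0.24188 - (-54.42280)
ΔE = 54.18 eV

Since this is positive, energy must be absorbed (photon absorption).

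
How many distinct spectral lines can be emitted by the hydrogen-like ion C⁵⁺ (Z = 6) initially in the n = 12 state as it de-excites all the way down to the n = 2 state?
55

The electron can occupy levels n = 2, 3, ..., 12 during de-excitation — that is m = 12 - 2 + 1 = 11 distinct levels.

The number of distinct spectral lines equals the number of ways to choose 2 of these m levels (each pair gives one possible emission transition):

Number of lines = m(m-1)/2 = 11×10/2 = 55

These correspond to all possible transitions between the 11 levels:
12 → 11, 12 → 10, 12 → 9, 12 → 8, 12 → 7, 12 → 6, 12 → 5, 12 → 4...

Each transition produces a photon with a unique energy (and thus wavelength). This count does not depend on Z.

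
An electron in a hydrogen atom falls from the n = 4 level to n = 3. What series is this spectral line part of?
Paschen series

The spectral series in hydrogen are named based on the final (lower) energy level:
- Lyman series: n_final = 1 (ultraviolet)
- Balmer series: n_final = 2 (visible/near-UV)
- Paschen series: n_final = 3 (infrared)
- Brackett series: n_final = 4 (infrared)
- Pfund series: n_final = 5 (far infrared)

Since this transition ends at n = 3, it belongs to the Paschen series.

For reference, this 4 → 3 line has photon energy
ΔE = 13.6057 eV × (1/3² - 1/4²) = 0.66138819444 eV,
corresponding to wavelength λ = hc/ΔE = 1239.84 eV·nm / 0.66138819444 eV = 1874.60256 nm in the infrared region.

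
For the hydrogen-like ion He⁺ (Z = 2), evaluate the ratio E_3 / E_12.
16.00

Using E_n = -13.6057 Z² / n² eV with Z = 2:

E_3 = -13.6057 × 2² / 3² = -54.4228 / 9 = -6.04697778 eV
E_12 = -13.6057 × 2² / 12² = -54.4228 / 144 = -0.37793611 eV

The ratio is:
E_3/E_12 = (-6.04697778) / (-0.37793611)
E_3/E_12 = (-54.4228/9) / (-54.4228/144)
E_3/E_12 = 144/9
E_3/E_12 = 16.00
(Note: the Z² factors cancel in the ratio.)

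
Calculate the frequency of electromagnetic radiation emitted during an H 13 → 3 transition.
3.46e+14 Hz

First, find the transition energy:
E_13 = -13.6057 / 13² = -0.08051 eV
E_3 = -13.6057 / 3² = -1.51174 eV
|ΔE| = |E_3 - E_13| = 1.43123 eV

Convert to Joules: E = 1.43123 eV × (1.602177 × 10⁻¹⁹ J/eV) = 2.2931e-19 J

Using E = hf:
f = E/h = 2.2931e-19 J / (6.62607 × 10⁻³⁴ J·s)
f = 3.46e+14 Hz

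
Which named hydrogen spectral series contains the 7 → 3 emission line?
Paschen series

The spectral series in hydrogen are named based on the final (lower) energy level:
- Lyman series: n_final = 1 (ultraviolet)
- Balmer series: n_final = 2 (visible/near-UV)
- Paschen series: n_final = 3 (infrared)
- Brackett series: n_final = 4 (infrared)
- Pfund series: n_final = 5 (far infrared)

Since this transition ends at n = 3, it belongs to the Paschen series.

For reference, this 7 → 3 line has photon energy
ΔE = 13.6057 eV × (1/3² - 1/7²) = 1.2340770975 eV,
corresponding to wavelength λ = hc/ΔE = 1239.84 eV·nm / 1.2340770975 eV = 1004.66981 nm in the infrared region.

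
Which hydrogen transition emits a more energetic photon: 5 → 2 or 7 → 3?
5 → 2

Calculate the energy for each transition:

Transition 5 → 2:
ΔE₁ = |E_2 - E_5| = |-13.6057/2² - (-13.6057/5²)|
ΔE₁ = |-3.40142500 - (-0.54422800)| = 2.85720 eV

Transition 7 → 3:
ΔE₂ = |E_3 - E_7| = |-13.6057/3² - (-13.6057/7²)|
ΔE₂ = |-1.51174444 - (-0.27766735)| = 1.23408 eV

Since 2.85720 eV > 1.23408 eV, the transition 5 → 2 emits the more energetic photon.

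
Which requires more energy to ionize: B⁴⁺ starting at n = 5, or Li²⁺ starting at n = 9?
B⁴⁺ at n = 5 (E = -13.61 eV)

Using E_n = -13.6057 Z² / n² eV:

B⁴⁺ (Z = 5) at n = 5:
E = -13.6057 × 5² / 5² = -13.6057 × 25 / 25 = -13.60570 eV

Li²⁺ (Z = 3) at n = 9:
E = -13.6057 × 3² / 9² = -13.6057 × 9 / 81 = -1.51174 eV

Since -13.60570 eV < -1.51174 eV,
B⁴⁺ at n = 5 is more tightly bound (requires more energy to ionize).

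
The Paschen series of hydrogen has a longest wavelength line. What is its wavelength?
1874.60256 nm

The longest wavelength corresponds to the smallest energy transition in the series.
The Paschen series has all transitions ending at n_f = 3.

For H, the first line (α-line) is the jump from n = 4 to n = 3:
E_4 = -13.6057 / 4² = -0.85035625000 eV
E_3 = -13.6057 / 3² = -1.51174444444 eV
ΔE = E_4 - E_3 = 0.66138819444 eV

λ = hc/E = 1239.84 eV·nm / 0.66138819444 eV
λ = 1874.60256 nm

This is the α-line of the Paschen series in H.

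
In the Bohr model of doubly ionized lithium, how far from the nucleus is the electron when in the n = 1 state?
0.01764 nm (or 0.17639 Å)

The Bohr radius formula is:
r_n = n² a₀ / Z

where a₀ = 0.05291772 nm is the Bohr radius.

For Li²⁺ (Z = 3) at n = 1:
r_1 = 1² × 0.05291772 nm / 3
r_1 = 1 × 0.05291772 nm / 3
r_1 = 0.052918 nm / 3
r_1 = 0.01764 nm

The electron orbits at approximately 0.01764 nm from the nucleus.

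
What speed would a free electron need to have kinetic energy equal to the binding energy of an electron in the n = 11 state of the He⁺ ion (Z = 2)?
3.98e+05 m/s (or 0.132679% of c)

The binding energy at n = 11 for He⁺ is:
E_11 = -13.6057 × 2²/11² = -0.44977521 eV
|E_11| = 0.44977521 eV

Convert to Joules:
KE = 0.44977521 eV × (1.602177 × 10⁻¹⁹ J/eV) = 7.2062e-20 J

Using KE = ½mv²:
v = √(2·KE/m_e)
v = √(2 × 7.2062e-20 J / 9.10938 × 10⁻³¹ kg)
v = 3.98e+05 m/s

This is approximately 0.132679% the speed of light.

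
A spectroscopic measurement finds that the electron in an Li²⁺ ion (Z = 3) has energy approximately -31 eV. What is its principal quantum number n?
n = 2

The exact energy levels follow E_n = -13.6057 Z² / n² eV with Z = 3.

The measured value (-31 eV) is reported to only 2 significant figures, so we must test candidate n values and see which one matches to that precision.

Candidate energies:
  n = 1:  E = -13.6057 × 3² / 1² = -122.45130 eV
  n = 2:  E = -13.6057 × 3² / 2² = -30.61283 eV  ← matches
  n = 3:  E = -13.6057 × 3² / 3² = -13.60570 eV
  n = 4:  E = -13.6057 × 3² / 4² = -7.65321 eV

Checking against the measurement of -31 eV (2 sig figs), only n = 2 agrees:
E_2 = -30.61283 eV, which rounds to -31 eV ✓

Therefore n = 2.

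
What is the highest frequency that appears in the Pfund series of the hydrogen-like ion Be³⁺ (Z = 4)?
2.10550e+15 Hz

The series limit corresponds to the transition from n = ∞ to n = 5.
This is the highest energy (shortest wavelength) transition in the Pfund series.

E_∞ = 0 eV
E_5 = -13.6057 × 4² / 5² = -8.70764800 eV

Energy at series limit:
ΔE = E_∞ - E_5 = 0 - (-8.70764800) = 8.70764800 eV
E = 8.70764800 eV × (1.602177 × 10⁻¹⁹ J/eV) = 1.3951193e-18 J
f = E/h = 1.3951193e-18 J / (6.62607 × 10⁻³⁴ J·s) = 2.10550e+15 Hz

This energy equals the ionization energy from the n = 5 state of Be³⁺.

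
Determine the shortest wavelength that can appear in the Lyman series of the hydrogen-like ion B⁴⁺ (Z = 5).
3.645 nm

The series limit corresponds to the transition from n = ∞ to n = 1.
This is the highest energy (shortest wavelength) transition in the Lyman series.

E_∞ = 0 eV
E_1 = -13.6057 × 5² / 1² = -340.14250 eV

Energy at series limit:
ΔE = E_∞ - E_1 = 0 - (-340.14250) = 340.14250 eV
λ = hc/E = 1239.84 eV·nm / 340.14250 eV = 3.645 nm

This energy equals the ionization energy from the n = 1 state of B⁴⁺.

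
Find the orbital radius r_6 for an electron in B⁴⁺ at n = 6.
0.381008 nm (or 3.810076 Å)

The Bohr radius formula is:
r_n = n² a₀ / Z

where a₀ = 0.052917721 nm is the Bohr radius.

For B⁴⁺ (Z = 5) at n = 6:
r_6 = 6² × 0.052917721 nm / 5
r_6 = 36 × 0.052917721 nm / 5
r_6 = 1.9050380 nm / 5
r_6 = 0.381008 nm

The electron orbits at approximately 0.381008 nm from the nucleus.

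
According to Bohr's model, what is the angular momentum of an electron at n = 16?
1.687e-33 J·s (or 16ℏ)

In the Bohr model, angular momentum is quantized:
L = nℏ

where ℏ = h/(2π) = 1.05457e-34 J·s

For n = 16:
L = 16 × 1.05457e-34 J·s
L = 1.687e-33 J·s

This can also be written as L = 16ℏ.
The angular momentum is an integer multiple of the reduced Planck constant.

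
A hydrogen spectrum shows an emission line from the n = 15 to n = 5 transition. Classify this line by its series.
Pfund series

The spectral series in hydrogen are named based on the final (lower) energy level:
- Lyman series: n_final = 1 (ultraviolet)
- Balmer series: n_final = 2 (visible/near-UV)
- Paschen series: n_final = 3 (infrared)
- Brackett series: n_final = 4 (infrared)
- Pfund series: n_final = 5 (far infrared)

Since this transition ends at n = 5, it belongs to the Pfund series.

For reference, this 15 → 5 line has photon energy
ΔE = 13.6057 eV × (1/5² - 1/15²) = 0.48375822222 eV,
corresponding to wavelength λ = hc/ΔE = 1239.84 eV·nm / 0.48375822222 eV = 2562.93318 nm in the far infrared region.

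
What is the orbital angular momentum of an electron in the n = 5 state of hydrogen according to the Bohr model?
5.27286e-34 J·s (or 5ℏ)

In the Bohr model, angular momentum is quantized:
L = nℏ

where ℏ = h/(2π) = 1.0545718e-34 J·s

For n = 5:
L = 5 × 1.0545718e-34 J·s
L = 5.27286e-34 J·s

This can also be written as L = 5ℏ.
The angular momentum is an integer multiple of the reduced Planck constant.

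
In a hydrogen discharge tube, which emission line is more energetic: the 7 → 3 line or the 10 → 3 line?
10 → 3

Calculate the energy for each transition:

Transition 7 → 3:
ΔE₁ = |E_3 - E_7| = |-13.6057/3² - (-13.6057/7²)|
ΔE₁ = |-1.51174444 - (-0.27766735)| = 1.23408 eV

Transition 10 → 3:
ΔE₂ = |E_3 - E_10| = |-13.6057/3² - (-13.6057/10²)|
ΔE₂ = |-1.51174444 - (-0.13605700)| = 1.37569 eV

Since 1.37569 eV > 1.23408 eV, the transition 10 → 3 emits the more energetic photon.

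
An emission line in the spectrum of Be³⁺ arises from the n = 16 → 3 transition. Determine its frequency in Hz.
5.6430e+15 Hz

First, find the transition energy:
E_16 = -13.6057 × 4² / 16² = -0.85035625 eV
E_3 = -13.6057 × 4² / 3² = -24.18791111 eV
|ΔE| = |E_3 - E_16| = 23.33755486 eV

Convert to Joules: E = 23.33755486 eV × (1.602177 × 10⁻¹⁹ J/eV) = 3.739089e-18 J

Using E = hf:
f = E/h = 3.739089e-18 J / (6.62607 × 10⁻³⁴ J·s)
f = 5.6430e+15 Hz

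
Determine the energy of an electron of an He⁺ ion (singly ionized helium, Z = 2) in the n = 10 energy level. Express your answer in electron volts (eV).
-0.54 eV

The energy levels of a hydrogen-like atom are given by:
E_n = -13.6057 Z² / n² eV  (with Z = 2 for He⁺)

For n = 10:
E_10 = -13.6057 × 2² / 10²
E_10 = -13.6057 × 4 / 100
E_10 = -0.54 eV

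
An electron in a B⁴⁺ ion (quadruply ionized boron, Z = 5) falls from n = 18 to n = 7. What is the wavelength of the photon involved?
210.43266 nm

First, find the transition energy using E_n = -13.6057 Z² / n² eV:
E_18 = -13.6057 × 5² / 18² = -1.049822531 eV
E_7 = -13.6057 × 5² / 7² = -6.941683673 eV

Photon energy: |ΔE| = |E_7 - E_18| = 5.891861142 eV

Convert to wavelength using E = hc/λ with hc = 1239.84 eV·nm:
λ = hc/E = 1239.84 eV·nm / 5.891861142 eV
λ = 210.43266 nm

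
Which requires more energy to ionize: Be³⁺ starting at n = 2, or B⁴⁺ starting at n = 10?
Be³⁺ at n = 2 (E = -54.423 eV)

Using E_n = -13.6057 Z² / n² eV:

Be³⁺ (Z = 4) at n = 2:
E = -13.6057 × 4² / 2² = -13.6057 × 16 / 4 = -54.422800 eV

B⁴⁺ (Z = 5) at n = 10:
E = -13.6057 × 5² / 10² = -13.6057 × 25 / 100 = -3.401425 eV

Since -54.422800 eV < -3.401425 eV,
Be³⁺ at n = 2 is more tightly bound (requires more energy to ionize).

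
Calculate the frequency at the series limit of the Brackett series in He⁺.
8.22e+14 Hz

The series limit corresponds to the transition from n = ∞ to n = 4.
This is the highest energy (shortest wavelength) transition in the Brackett series.

E_∞ = 0 eV
E_4 = -13.6057 × 2² / 4² = -3.401425 eV

Energy at series limit:
ΔE = E_∞ - E_4 = 0 - (-3.401425) = 3.401425 eV
E = 3.401425 eV × (1.602177 × 10⁻¹⁹ J/eV) = 5.4497e-19 J
f = E/h = 5.4497e-19 J / (6.62607 × 10⁻³⁴ J·s) = 8.22e+14 Hz

This energy equals the ionization energy from the n = 4 state of He⁺.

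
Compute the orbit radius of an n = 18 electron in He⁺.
8.572671 nm (or 85.726708 Å)

The Bohr radius formula is:
r_n = n² a₀ / Z

where a₀ = 0.052917721 nm is the Bohr radius.

For He⁺ (Z = 2) at n = 18:
r_18 = 18² × 0.052917721 nm / 2
r_18 = 324 × 0.052917721 nm / 2
r_18 = 17.1453416 nm / 2
r_18 = 8.572671 nm

The electron orbits at approximately 8.572671 nm from the nucleus.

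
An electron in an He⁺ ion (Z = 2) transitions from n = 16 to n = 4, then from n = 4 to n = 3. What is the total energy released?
5.834 eV

The energy levels of He⁺ are E_n = -13.6057 × 2² / n² eV.

First transition (16 → 4):
ΔE₁ = |E_4 - E_16|
ΔE₁ = |-3.401425000 - (-0.212589063)| = 3.188836 eV

Second transition (4 → 3):
ΔE₂ = |E_3 - E_4|
ΔE₂ = |-6.046977778 - (-3.401425000)| = 2.645553 eV

Total energy released:
E_total = ΔE₁ + ΔE₂ = 3.188836 + 2.645553 = 5.834 eV

Note: This equals the direct transition 16 → 3: 5.834 eV ✓
Energy is conserved regardless of the path taken.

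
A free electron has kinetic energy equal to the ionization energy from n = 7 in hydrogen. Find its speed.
3.13e+05 m/s (or 0.10% of c)

The binding energy at n = 7 for hydrogen is:
E_7 = -13.6057/7² = -0.277667 eV
|E_7| = 0.277667 eV

Convert to Joules:
KE = 0.277667 eV × (1.602177 × 10⁻¹⁹ J/eV) = 4.4487e-20 J

Using KE = ½mv²:
v = √(2·KE/m_e)
v = √(2 × 4.4487e-20 J / 9.10938 × 10⁻³¹ kg)
v = 3.13e+05 m/s

This is approximately 0.10% the speed of light.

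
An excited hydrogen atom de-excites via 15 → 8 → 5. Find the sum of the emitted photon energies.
0.48 eV

The energy levels of hydrogen are E_n = -13.6057 / n² eV.

First transition (15 → 8):
ΔE₁ = |E_8 - E_15|
ΔE₁ = |-0.21258906 - (-0.06046978)| = 0.15212 eV

Second transition (8 → 5):
ΔE₂ = |E_5 - E_8|
ΔE₂ = |-0.54422800 - (-0.21258906)| = 0.33164 eV

Total energy released:
E_total = ΔE₁ + ΔE₂ = 0.15212 + 0.33164 = 0.48 eV

Note: This equals the direct transition 15 → 5: 0.48 eV ✓
Energy is conserved regardless of the path taken.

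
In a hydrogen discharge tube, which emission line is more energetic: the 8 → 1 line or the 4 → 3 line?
8 → 1

Calculate the energy for each transition:

Transition 8 → 1:
ΔE₁ = |E_1 - E_8| = |-13.6057/1² - (-13.6057/8²)|
ΔE₁ = |-13.60570000 - (-0.21258906)| = 13.39311 eV

Transition 4 → 3:
ΔE₂ = |E_3 - E_4| = |-13.6057/3² - (-13.6057/4²)|
ΔE₂ = |-1.51174444 - (-0.85035625)| = 0.66139 eV

Since 13.39311 eV > 0.66139 eV, the transition 8 → 1 emits the more energetic photon.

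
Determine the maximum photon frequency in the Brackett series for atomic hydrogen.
2.06e+14 Hz

The series limit corresponds to the transition from n = ∞ to n = 4.
This is the highest energy (shortest wavelength) transition in the Brackett series.

E_∞ = 0 eV
E_4 = -13.6057 / 4² = -0.850356 eV

Energy at series limit:
ΔE = E_∞ - E_4 = 0 - (-0.850356) = 0.850356 eV
E = 0.850356 eV × (1.602177 × 10⁻¹⁹ J/eV) = 1.3624e-19 J
f = E/h = 1.3624e-19 J / (6.62607 × 10⁻³⁴ J·s) = 2.06e+14 Hz

This energy equals the ionization energy from the n = 4 state of hydrogen.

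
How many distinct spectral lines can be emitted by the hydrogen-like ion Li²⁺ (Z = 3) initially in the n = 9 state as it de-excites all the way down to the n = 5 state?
10

The electron can occupy levels n = 5, 6, ..., 9 during de-excitation — that is m = 9 - 5 + 1 = 5 distinct levels.

The number of distinct spectral lines equals the number of ways to choose 2 of these m levels (each pair gives one possible emission transition):

Number of lines = m(m-1)/2 = 5×4/2 = 10

These correspond to all possible transitions between the 5 levels:
9 → 8, 9 → 7, 9 → 6, 9 → 5, 8 → 7, 8 → 6, 8 → 5, 7 → 6...

Each transition produces a photon with a unique energy (and thus wavelength). This count does not depend on Z.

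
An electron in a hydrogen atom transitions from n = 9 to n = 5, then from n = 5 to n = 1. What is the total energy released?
13.438 eV

The energy levels of hydrogen are E_n = -13.6057 / n² eV.

First transition (9 → 5):
ΔE₁ = |E_5 - E_9|
ΔE₁ = |-0.544228000 - (-0.167971605)| = 0.376256 eV

Second transition (5 → 1):
ΔE₂ = |E_1 - E_5|
ΔE₂ = |-13.605700000 - (-0.544228000)| = 13.061472 eV

Total energy released:
E_total = ΔE₁ + ΔE₂ = 0.376256 + 13.061472 = 13.438 eV

Note: This equals the direct transition 9 → 1: 13.438 eV ✓
Energy is conserved regardless of the path taken.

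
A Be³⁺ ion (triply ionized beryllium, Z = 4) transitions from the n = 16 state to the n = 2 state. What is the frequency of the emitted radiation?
1.2954e+16 Hz

First, find the transition energy:
E_16 = -13.6057 × 4² / 16² = -0.850356 eV
E_2 = -13.6057 × 4² / 2² = -54.422800 eV
|ΔE| = |E_2 - E_16| = 53.572444 eV

Convert to Joules: E = 53.572444 eV × (1.602177 × 10⁻¹⁹ J/eV) = 8.583254e-18 J

Using E = hf:
f = E/h = 8.583254e-18 J / (6.62607 × 10⁻³⁴ J·s)
f = 1.2954e+16 Hz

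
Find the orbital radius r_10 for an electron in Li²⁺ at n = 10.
1.763924 nm (or 17.639240 Å)

The Bohr radius formula is:
r_n = n² a₀ / Z

where a₀ = 0.052917721 nm is the Bohr radius.

For Li²⁺ (Z = 3) at n = 10:
r_10 = 10² × 0.052917721 nm / 3
r_10 = 100 × 0.052917721 nm / 3
r_10 = 5.2917721 nm / 3
r_10 = 1.763924 nm

The electron orbits at approximately 1.763924 nm from the nucleus.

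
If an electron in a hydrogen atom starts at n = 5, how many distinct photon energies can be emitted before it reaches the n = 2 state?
6

The electron can occupy levels n = 2, 3, ..., 5 during de-excitation — that is m = 5 - 2 + 1 = 4 distinct levels.

The number of distinct spectral lines equals the number of ways to choose 2 of these m levels (each pair gives one possible emission transition):

Number of lines = m(m-1)/2 = 4×3/2 = 6

These correspond to all possible transitions between the 4 levels:
5 → 4, 5 → 3, 5 → 2, 4 → 3, 4 → 2, 3 → 2

Each transition produces a photon with a unique energy (and thus wavelength). This count does not depend on Z.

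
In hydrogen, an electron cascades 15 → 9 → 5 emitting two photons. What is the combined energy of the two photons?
0.4838 eV

The energy levels of hydrogen are E_n = -13.6057 / n² eV.

First transition (15 → 9):
ΔE₁ = |E_9 - E_15|
ΔE₁ = |-0.1679716049 - (-0.0604697778)| = 0.1075018 eV

Second transition (9 → 5):
ΔE₂ = |E_5 - E_9|
ΔE₂ = |-0.5442280000 - (-0.1679716049)| = 0.3762564 eV

Total energy released:
E_total = ΔE₁ + ΔE₂ = 0.1075018 + 0.3762564 = 0.4838 eV

Note: This equals the direct transition 15 → 5: 0.4838 eV ✓
Energy is conserved regardless of the path taken.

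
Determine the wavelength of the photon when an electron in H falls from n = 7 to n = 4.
2164.945 nm

First, find the transition energy using E_n = -13.6057 / n² eV:
E_7 = -13.6057 / 7² = -0.277667347 eV
E_4 = -13.6057 / 4² = -0.850356250 eV

Photon energy: |ΔE| = |E_4 - E_7| = 0.572688903 eV

Convert to wavelength using E = hc/λ with hc = 1239.84 eV·nm:
λ = hc/E = 1239.84 eV·nm / 0.572688903 eV
λ = 2164.945 nm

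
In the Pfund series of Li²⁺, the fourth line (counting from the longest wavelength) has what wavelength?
366.1333 nm

The lines of a series are numbered from the longest wavelength (smallest ΔE) outward; the fourth line is the transition from n = n_f + 4 to n_f.
The Pfund series has all transitions ending at n_f = 5.

For Li²⁺ (Z = 3), the fourth line (δ-line) is the jump from n = 9 to n = 5:
E_9 = -13.6057 × 3² / 9² = -1.51174444 eV
E_5 = -13.6057 × 3² / 5² = -4.89805200 eV
ΔE = E_9 - E_5 = 3.38630756 eV

λ = hc/E = 1239.84 eV·nm / 3.38630756 eV
λ = 366.1333 nm

This is the δ-line of the Pfund series in Li²⁺.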